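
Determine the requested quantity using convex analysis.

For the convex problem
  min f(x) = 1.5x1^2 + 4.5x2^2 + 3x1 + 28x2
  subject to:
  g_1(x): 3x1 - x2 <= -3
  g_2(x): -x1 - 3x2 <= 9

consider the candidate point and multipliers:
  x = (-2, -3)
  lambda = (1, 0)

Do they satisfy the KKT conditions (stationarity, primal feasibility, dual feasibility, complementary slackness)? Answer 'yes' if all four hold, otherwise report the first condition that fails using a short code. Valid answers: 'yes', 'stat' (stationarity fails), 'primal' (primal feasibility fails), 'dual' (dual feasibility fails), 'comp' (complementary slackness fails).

Gradient of f: grad f(x) = Q x + c = (-3, 1)
Constraint values g_i(x) = a_i^T x - b_i:
  g_1((-2, -3)) = 0
  g_2((-2, -3)) = 2
Stationarity residual: grad f(x) + sum_i lambda_i a_i = (0, 0)
  -> stationarity OK
Primal feasibility (all g_i <= 0): FAILS
Dual feasibility (all lambda_i >= 0): OK
Complementary slackness (lambda_i * g_i(x) = 0 for all i): OK

Verdict: the first failing condition is primal_feasibility -> primal.

primal


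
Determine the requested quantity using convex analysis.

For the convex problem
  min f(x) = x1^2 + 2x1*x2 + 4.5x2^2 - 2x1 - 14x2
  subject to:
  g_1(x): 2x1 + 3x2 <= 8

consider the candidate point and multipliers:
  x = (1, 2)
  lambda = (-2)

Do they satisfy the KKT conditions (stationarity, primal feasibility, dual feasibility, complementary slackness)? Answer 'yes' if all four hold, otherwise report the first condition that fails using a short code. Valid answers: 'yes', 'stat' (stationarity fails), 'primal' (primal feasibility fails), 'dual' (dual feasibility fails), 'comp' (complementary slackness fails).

Gradient of f: grad f(x) = Q x + c = (4, 6)
Constraint values g_i(x) = a_i^T x - b_i:
  g_1((1, 2)) = 0
Stationarity residual: grad f(x) + sum_i lambda_i a_i = (0, 0)
  -> stationarity OK
Primal feasibility (all g_i <= 0): OK
Dual feasibility (all lambda_i >= 0): FAILS
Complementary slackness (lambda_i * g_i(x) = 0 for all i): OK

Verdict: the first failing condition is dual_feasibility -> dual.

dual


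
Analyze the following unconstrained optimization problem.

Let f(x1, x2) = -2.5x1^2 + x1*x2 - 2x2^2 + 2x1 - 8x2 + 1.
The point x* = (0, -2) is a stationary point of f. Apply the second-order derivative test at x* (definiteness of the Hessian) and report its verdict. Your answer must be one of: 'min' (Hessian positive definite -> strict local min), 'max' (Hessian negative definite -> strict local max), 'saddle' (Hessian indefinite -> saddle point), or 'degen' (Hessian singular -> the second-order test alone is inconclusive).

Compute the Hessian H = grad^2 f:
  H = [[-5, 1], [1, -4]]
Verify stationarity: grad f(x*) = H x* + g = (0, 0).
Eigenvalues of H: -5.618, -3.382.
Both eigenvalues < 0, so H is negative definite -> x* is a strict local max.

max


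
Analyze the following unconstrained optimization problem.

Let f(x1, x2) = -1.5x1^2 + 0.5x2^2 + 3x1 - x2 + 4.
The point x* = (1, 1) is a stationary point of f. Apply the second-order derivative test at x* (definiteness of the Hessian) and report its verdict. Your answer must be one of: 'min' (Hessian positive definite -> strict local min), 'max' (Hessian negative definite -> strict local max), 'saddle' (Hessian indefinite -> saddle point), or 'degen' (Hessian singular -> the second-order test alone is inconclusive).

Compute the Hessian H = grad^2 f:
  H = [[-3, 0], [0, 1]]
Verify stationarity: grad f(x*) = H x* + g = (0, 0).
Eigenvalues of H: -3, 1.
Eigenvalues have mixed signs, so H is indefinite -> x* is a saddle point.

saddle


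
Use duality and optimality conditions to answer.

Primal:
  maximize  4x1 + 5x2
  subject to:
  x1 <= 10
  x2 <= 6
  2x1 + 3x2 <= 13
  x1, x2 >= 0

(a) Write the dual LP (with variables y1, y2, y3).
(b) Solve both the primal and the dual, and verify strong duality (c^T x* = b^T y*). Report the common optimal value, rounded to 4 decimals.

The standard primal-dual pair for 'max c^T x s.t. A x <= b, x >= 0' is:
  Dual:  min b^T y  s.t.  A^T y >= c,  y >= 0.

So the dual LP is:
  minimize  10y1 + 6y2 + 13y3
  subject to:
    y1 + 2y3 >= 4
    y2 + 3y3 >= 5
    y1, y2, y3 >= 0

Solving the primal: x* = (6.5, 0).
  primal value c^T x* = 26.
Solving the dual: y* = (0, 0, 2).
  dual value b^T y* = 26.
Strong duality: c^T x* = b^T y*. Confirmed.

26


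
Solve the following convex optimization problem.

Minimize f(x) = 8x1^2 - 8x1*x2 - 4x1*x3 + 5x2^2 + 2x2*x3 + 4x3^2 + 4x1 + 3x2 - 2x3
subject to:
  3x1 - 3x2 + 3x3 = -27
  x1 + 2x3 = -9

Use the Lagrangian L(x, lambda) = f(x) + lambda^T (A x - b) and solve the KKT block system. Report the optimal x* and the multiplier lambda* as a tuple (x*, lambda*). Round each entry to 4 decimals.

Form the Lagrangian:
  L(x, lambda) = (1/2) x^T Q x + c^T x + lambda^T (A x - b)
Stationarity (grad_x L = 0): Q x + c + A^T lambda = 0.
Primal feasibility: A x = b.

This gives the KKT block system:
  [ Q   A^T ] [ x     ]   [-c ]
  [ A    0  ] [ lambda ] = [ b ]

Solving the linear system:
  x*      = (-1.2903, 3.8548, -3.8548)
  lambda* = (14.7204, -12.0968)
  f(x*)   = 151.3468

x* = (-1.2903, 3.8548, -3.8548), lambda* = (14.7204, -12.0968)


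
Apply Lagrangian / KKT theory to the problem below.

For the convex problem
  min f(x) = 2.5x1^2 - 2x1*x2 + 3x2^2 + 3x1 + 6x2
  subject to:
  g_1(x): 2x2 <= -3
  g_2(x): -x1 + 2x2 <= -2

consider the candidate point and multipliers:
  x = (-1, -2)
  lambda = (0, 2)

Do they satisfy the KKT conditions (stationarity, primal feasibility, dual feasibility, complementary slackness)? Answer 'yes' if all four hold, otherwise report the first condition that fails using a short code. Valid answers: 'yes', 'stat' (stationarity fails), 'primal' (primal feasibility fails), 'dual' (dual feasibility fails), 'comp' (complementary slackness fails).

Gradient of f: grad f(x) = Q x + c = (2, -4)
Constraint values g_i(x) = a_i^T x - b_i:
  g_1((-1, -2)) = -1
  g_2((-1, -2)) = -1
Stationarity residual: grad f(x) + sum_i lambda_i a_i = (0, 0)
  -> stationarity OK
Primal feasibility (all g_i <= 0): OK
Dual feasibility (all lambda_i >= 0): OK
Complementary slackness (lambda_i * g_i(x) = 0 for all i): FAILS

Verdict: the first failing condition is complementary_slackness -> comp.

comp


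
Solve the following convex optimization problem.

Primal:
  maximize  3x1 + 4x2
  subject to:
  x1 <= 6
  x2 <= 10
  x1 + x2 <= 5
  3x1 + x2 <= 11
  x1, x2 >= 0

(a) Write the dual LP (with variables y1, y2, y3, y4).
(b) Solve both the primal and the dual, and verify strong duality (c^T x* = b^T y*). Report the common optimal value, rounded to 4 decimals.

The standard primal-dual pair for 'max c^T x s.t. A x <= b, x >= 0' is:
  Dual:  min b^T y  s.t.  A^T y >= c,  y >= 0.

So the dual LP is:
  minimize  6y1 + 10y2 + 5y3 + 11y4
  subject to:
    y1 + y3 + 3y4 >= 3
    y2 + y3 + y4 >= 4
    y1, y2, y3, y4 >= 0

Solving the primal: x* = (0, 5).
  primal value c^T x* = 20.
Solving the dual: y* = (0, 0, 4, 0).
  dual value b^T y* = 20.
Strong duality: c^T x* = b^T y*. Confirmed.

20


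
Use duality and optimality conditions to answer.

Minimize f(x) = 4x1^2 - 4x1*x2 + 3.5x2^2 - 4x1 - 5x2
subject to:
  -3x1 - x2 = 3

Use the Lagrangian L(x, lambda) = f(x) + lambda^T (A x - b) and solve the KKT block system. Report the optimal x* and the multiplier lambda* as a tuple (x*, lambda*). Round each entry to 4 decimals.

Form the Lagrangian:
  L(x, lambda) = (1/2) x^T Q x + c^T x + lambda^T (A x - b)
Stationarity (grad_x L = 0): Q x + c + A^T lambda = 0.
Primal feasibility: A x = b.

This gives the KKT block system:
  [ Q   A^T ] [ x     ]   [-c ]
  [ A    0  ] [ lambda ] = [ b ]

Solving the linear system:
  x*      = (-0.9053, -0.2842)
  lambda* = (-3.3684)
  f(x*)   = 7.5737

x* = (-0.9053, -0.2842), lambda* = (-3.3684)


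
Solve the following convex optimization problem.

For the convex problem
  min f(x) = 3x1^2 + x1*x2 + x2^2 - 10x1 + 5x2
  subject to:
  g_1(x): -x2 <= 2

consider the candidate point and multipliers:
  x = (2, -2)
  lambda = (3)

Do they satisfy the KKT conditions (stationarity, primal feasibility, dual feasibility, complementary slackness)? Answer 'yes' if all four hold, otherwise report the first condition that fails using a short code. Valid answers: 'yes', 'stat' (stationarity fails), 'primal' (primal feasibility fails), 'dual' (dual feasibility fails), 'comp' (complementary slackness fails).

Gradient of f: grad f(x) = Q x + c = (0, 3)
Constraint values g_i(x) = a_i^T x - b_i:
  g_1((2, -2)) = 0
Stationarity residual: grad f(x) + sum_i lambda_i a_i = (0, 0)
  -> stationarity OK
Primal feasibility (all g_i <= 0): OK
Dual feasibility (all lambda_i >= 0): OK
Complementary slackness (lambda_i * g_i(x) = 0 for all i): OK

Verdict: yes, KKT holds.

yes


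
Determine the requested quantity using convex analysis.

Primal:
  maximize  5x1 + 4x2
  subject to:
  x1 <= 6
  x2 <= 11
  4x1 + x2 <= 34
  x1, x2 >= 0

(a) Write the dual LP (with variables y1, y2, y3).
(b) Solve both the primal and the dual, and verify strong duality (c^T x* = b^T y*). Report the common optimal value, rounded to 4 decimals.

The standard primal-dual pair for 'max c^T x s.t. A x <= b, x >= 0' is:
  Dual:  min b^T y  s.t.  A^T y >= c,  y >= 0.

So the dual LP is:
  minimize  6y1 + 11y2 + 34y3
  subject to:
    y1 + 4y3 >= 5
    y2 + y3 >= 4
    y1, y2, y3 >= 0

Solving the primal: x* = (5.75, 11).
  primal value c^T x* = 72.75.
Solving the dual: y* = (0, 2.75, 1.25).
  dual value b^T y* = 72.75.
Strong duality: c^T x* = b^T y*. Confirmed.

72.75


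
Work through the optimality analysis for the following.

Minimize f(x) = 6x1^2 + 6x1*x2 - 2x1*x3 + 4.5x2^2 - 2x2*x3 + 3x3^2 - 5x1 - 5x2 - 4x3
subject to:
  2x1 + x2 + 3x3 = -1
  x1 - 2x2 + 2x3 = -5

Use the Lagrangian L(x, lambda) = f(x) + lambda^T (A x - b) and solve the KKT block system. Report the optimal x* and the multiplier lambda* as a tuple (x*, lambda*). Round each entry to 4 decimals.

Form the Lagrangian:
  L(x, lambda) = (1/2) x^T Q x + c^T x + lambda^T (A x - b)
Stationarity (grad_x L = 0): Q x + c + A^T lambda = 0.
Primal feasibility: A x = b.

This gives the KKT block system:
  [ Q   A^T ] [ x     ]   [-c ]
  [ A    0  ] [ lambda ] = [ b ]

Solving the linear system:
  x*      = (-0.8496, 1.7312, -0.344)
  lambda* = (0.414, 3.2925)
  f(x*)   = 6.9222

x* = (-0.8496, 1.7312, -0.344), lambda* = (0.414, 3.2925)


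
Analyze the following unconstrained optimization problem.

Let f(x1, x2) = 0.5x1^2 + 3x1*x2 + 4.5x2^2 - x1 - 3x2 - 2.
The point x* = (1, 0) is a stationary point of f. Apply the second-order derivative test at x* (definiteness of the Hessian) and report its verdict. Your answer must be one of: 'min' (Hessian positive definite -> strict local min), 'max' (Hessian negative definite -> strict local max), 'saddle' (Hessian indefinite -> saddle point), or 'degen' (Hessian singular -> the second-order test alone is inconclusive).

Compute the Hessian H = grad^2 f:
  H = [[1, 3], [3, 9]]
Verify stationarity: grad f(x*) = H x* + g = (0, 0).
Eigenvalues of H: 0, 10.
H has a zero eigenvalue (singular; positive semidefinite but not definite), so H is neither positive definite, negative definite, nor indefinite. The second-order test alone is inconclusive -> degen.
(Indeed, f is constant along the null direction of H through x*, so x* is not a strict local extremum.)

degen


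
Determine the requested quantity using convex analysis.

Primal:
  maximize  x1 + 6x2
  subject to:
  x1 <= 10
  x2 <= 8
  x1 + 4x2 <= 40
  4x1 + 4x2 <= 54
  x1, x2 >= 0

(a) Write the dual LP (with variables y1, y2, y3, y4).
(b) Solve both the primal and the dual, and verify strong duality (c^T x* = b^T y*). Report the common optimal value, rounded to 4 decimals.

The standard primal-dual pair for 'max c^T x s.t. A x <= b, x >= 0' is:
  Dual:  min b^T y  s.t.  A^T y >= c,  y >= 0.

So the dual LP is:
  minimize  10y1 + 8y2 + 40y3 + 54y4
  subject to:
    y1 + y3 + 4y4 >= 1
    y2 + 4y3 + 4y4 >= 6
    y1, y2, y3, y4 >= 0

Solving the primal: x* = (5.5, 8).
  primal value c^T x* = 53.5.
Solving the dual: y* = (0, 5, 0, 0.25).
  dual value b^T y* = 53.5.
Strong duality: c^T x* = b^T y*. Confirmed.

53.5


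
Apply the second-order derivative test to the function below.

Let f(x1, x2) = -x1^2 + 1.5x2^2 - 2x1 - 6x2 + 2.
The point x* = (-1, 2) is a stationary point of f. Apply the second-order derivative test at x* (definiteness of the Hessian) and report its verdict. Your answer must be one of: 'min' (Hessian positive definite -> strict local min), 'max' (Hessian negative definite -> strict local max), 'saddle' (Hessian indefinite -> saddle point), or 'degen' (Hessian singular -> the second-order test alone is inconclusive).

Compute the Hessian H = grad^2 f:
  H = [[-2, 0], [0, 3]]
Verify stationarity: grad f(x*) = H x* + g = (0, 0).
Eigenvalues of H: -2, 3.
Eigenvalues have mixed signs, so H is indefinite -> x* is a saddle point.

saddle


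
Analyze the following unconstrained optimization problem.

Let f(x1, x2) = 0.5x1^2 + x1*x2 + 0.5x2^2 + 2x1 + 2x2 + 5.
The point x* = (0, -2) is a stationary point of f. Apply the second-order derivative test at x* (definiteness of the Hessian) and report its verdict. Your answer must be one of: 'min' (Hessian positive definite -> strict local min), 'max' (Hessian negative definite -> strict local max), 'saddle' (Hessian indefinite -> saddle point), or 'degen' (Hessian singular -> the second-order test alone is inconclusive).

Compute the Hessian H = grad^2 f:
  H = [[1, 1], [1, 1]]
Verify stationarity: grad f(x*) = H x* + g = (0, 0).
Eigenvalues of H: 0, 2.
H has a zero eigenvalue (singular; positive semidefinite but not definite), so H is neither positive definite, negative definite, nor indefinite. The second-order test alone is inconclusive -> degen.
(Indeed, f is constant along the null direction of H through x*, so x* is not a strict local extremum.)

degen


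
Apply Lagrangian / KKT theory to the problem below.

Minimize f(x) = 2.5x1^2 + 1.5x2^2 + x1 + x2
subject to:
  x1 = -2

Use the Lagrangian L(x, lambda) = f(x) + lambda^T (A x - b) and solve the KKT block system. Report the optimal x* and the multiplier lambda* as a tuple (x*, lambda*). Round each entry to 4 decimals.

Form the Lagrangian:
  L(x, lambda) = (1/2) x^T Q x + c^T x + lambda^T (A x - b)
Stationarity (grad_x L = 0): Q x + c + A^T lambda = 0.
Primal feasibility: A x = b.

This gives the KKT block system:
  [ Q   A^T ] [ x     ]   [-c ]
  [ A    0  ] [ lambda ] = [ b ]

Solving the linear system:
  x*      = (-2, -0.3333)
  lambda* = (9)
  f(x*)   = 7.8333

x* = (-2, -0.3333), lambda* = (9)


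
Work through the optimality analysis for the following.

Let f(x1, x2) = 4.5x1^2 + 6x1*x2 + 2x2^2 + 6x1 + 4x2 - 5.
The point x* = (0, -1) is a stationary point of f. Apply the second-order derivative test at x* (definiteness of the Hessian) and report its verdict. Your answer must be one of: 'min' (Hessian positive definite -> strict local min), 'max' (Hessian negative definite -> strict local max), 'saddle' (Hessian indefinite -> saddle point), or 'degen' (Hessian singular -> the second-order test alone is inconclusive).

Compute the Hessian H = grad^2 f:
  H = [[9, 6], [6, 4]]
Verify stationarity: grad f(x*) = H x* + g = (0, 0).
Eigenvalues of H: 0, 13.
H has a zero eigenvalue (singular; positive semidefinite but not definite), so H is neither positive definite, negative definite, nor indefinite. The second-order test alone is inconclusive -> degen.
(Indeed, f is constant along the null direction of H through x*, so x* is not a strict local extremum.)

degen


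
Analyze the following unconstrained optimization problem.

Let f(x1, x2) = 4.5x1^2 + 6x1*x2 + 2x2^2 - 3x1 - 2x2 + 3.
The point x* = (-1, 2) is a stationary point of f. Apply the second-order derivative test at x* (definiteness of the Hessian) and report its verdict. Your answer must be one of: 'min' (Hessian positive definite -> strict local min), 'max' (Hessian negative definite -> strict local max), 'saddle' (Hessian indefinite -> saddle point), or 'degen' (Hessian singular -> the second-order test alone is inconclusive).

Compute the Hessian H = grad^2 f:
  H = [[9, 6], [6, 4]]
Verify stationarity: grad f(x*) = H x* + g = (0, 0).
Eigenvalues of H: 0, 13.
H has a zero eigenvalue (singular; positive semidefinite but not definite), so H is neither positive definite, negative definite, nor indefinite. The second-order test alone is inconclusive -> degen.
(Indeed, f is constant along the null direction of H through x*, so x* is not a strict local extremum.)

degen


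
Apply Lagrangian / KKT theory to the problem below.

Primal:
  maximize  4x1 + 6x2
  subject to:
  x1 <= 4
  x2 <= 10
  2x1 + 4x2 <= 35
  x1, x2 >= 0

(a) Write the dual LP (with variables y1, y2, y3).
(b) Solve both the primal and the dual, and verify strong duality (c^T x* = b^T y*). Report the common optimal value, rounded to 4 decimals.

The standard primal-dual pair for 'max c^T x s.t. A x <= b, x >= 0' is:
  Dual:  min b^T y  s.t.  A^T y >= c,  y >= 0.

So the dual LP is:
  minimize  4y1 + 10y2 + 35y3
  subject to:
    y1 + 2y3 >= 4
    y2 + 4y3 >= 6
    y1, y2, y3 >= 0

Solving the primal: x* = (4, 6.75).
  primal value c^T x* = 56.5.
Solving the dual: y* = (1, 0, 1.5).
  dual value b^T y* = 56.5.
Strong duality: c^T x* = b^T y*. Confirmed.

56.5


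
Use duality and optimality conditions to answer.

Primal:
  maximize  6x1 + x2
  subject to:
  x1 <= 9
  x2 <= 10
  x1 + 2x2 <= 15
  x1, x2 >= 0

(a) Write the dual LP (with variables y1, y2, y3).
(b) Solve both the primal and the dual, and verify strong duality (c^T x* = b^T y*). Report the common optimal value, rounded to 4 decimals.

The standard primal-dual pair for 'max c^T x s.t. A x <= b, x >= 0' is:
  Dual:  min b^T y  s.t.  A^T y >= c,  y >= 0.

So the dual LP is:
  minimize  9y1 + 10y2 + 15y3
  subject to:
    y1 + y3 >= 6
    y2 + 2y3 >= 1
    y1, y2, y3 >= 0

Solving the primal: x* = (9, 3).
  primal value c^T x* = 57.
Solving the dual: y* = (5.5, 0, 0.5).
  dual value b^T y* = 57.
Strong duality: c^T x* = b^T y*. Confirmed.

57


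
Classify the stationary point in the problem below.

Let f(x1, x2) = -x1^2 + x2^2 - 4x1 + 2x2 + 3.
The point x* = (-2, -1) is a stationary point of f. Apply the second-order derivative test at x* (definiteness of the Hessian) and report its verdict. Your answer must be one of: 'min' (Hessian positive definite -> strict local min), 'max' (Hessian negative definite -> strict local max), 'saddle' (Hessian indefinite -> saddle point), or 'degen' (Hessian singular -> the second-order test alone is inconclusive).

Compute the Hessian H = grad^2 f:
  H = [[-2, 0], [0, 2]]
Verify stationarity: grad f(x*) = H x* + g = (0, 0).
Eigenvalues of H: -2, 2.
Eigenvalues have mixed signs, so H is indefinite -> x* is a saddle point.

saddle


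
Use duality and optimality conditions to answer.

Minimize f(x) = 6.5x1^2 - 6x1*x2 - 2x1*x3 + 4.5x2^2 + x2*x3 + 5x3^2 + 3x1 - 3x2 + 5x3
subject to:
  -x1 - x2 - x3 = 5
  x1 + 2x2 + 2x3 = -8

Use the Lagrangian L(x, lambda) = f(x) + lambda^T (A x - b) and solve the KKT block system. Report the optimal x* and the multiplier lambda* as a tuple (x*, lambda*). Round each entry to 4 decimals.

Form the Lagrangian:
  L(x, lambda) = (1/2) x^T Q x + c^T x + lambda^T (A x - b)
Stationarity (grad_x L = 0): Q x + c + A^T lambda = 0.
Primal feasibility: A x = b.

This gives the KKT block system:
  [ Q   A^T ] [ x     ]   [-c ]
  [ A    0  ] [ lambda ] = [ b ]

Solving the linear system:
  x*      = (-2, -1.5882, -1.4118)
  lambda* = (-14.5882, -3.9412)
  f(x*)   = 16.5588

x* = (-2, -1.5882, -1.4118), lambda* = (-14.5882, -3.9412)


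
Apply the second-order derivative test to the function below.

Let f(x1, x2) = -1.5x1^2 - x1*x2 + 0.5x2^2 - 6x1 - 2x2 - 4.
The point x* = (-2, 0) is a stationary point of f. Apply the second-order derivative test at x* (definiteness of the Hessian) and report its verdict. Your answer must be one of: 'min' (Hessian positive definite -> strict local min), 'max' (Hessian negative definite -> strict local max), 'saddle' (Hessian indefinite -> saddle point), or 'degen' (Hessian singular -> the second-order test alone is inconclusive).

Compute the Hessian H = grad^2 f:
  H = [[-3, -1], [-1, 1]]
Verify stationarity: grad f(x*) = H x* + g = (0, 0).
Eigenvalues of H: -3.2361, 1.2361.
Eigenvalues have mixed signs, so H is indefinite -> x* is a saddle point.

saddle


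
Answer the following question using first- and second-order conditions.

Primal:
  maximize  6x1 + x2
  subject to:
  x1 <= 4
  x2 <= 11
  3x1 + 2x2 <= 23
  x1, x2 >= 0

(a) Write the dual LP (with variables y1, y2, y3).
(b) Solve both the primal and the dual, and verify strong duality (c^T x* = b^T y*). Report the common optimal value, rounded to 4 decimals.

The standard primal-dual pair for 'max c^T x s.t. A x <= b, x >= 0' is:
  Dual:  min b^T y  s.t.  A^T y >= c,  y >= 0.

So the dual LP is:
  minimize  4y1 + 11y2 + 23y3
  subject to:
    y1 + 3y3 >= 6
    y2 + 2y3 >= 1
    y1, y2, y3 >= 0

Solving the primal: x* = (4, 5.5).
  primal value c^T x* = 29.5.
Solving the dual: y* = (4.5, 0, 0.5).
  dual value b^T y* = 29.5.
Strong duality: c^T x* = b^T y*. Confirmed.

29.5


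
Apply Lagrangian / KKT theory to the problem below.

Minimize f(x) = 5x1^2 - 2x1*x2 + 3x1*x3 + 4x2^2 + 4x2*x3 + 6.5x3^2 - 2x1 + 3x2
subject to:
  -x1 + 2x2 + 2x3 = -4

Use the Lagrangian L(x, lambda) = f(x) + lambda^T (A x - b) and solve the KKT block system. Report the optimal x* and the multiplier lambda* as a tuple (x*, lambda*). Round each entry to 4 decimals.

Form the Lagrangian:
  L(x, lambda) = (1/2) x^T Q x + c^T x + lambda^T (A x - b)
Stationarity (grad_x L = 0): Q x + c + A^T lambda = 0.
Primal feasibility: A x = b.

This gives the KKT block system:
  [ Q   A^T ] [ x     ]   [-c ]
  [ A    0  ] [ lambda ] = [ b ]

Solving the linear system:
  x*      = (0.6074, -1.1715, -0.5248)
  lambda* = (4.843)
  f(x*)   = 7.3213

x* = (0.6074, -1.1715, -0.5248), lambda* = (4.843)


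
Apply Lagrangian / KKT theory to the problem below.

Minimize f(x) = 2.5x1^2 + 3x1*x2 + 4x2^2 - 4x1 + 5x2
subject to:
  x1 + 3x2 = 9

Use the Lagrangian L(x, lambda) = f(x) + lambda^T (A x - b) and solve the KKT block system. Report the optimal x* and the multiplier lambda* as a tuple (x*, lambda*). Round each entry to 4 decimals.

Form the Lagrangian:
  L(x, lambda) = (1/2) x^T Q x + c^T x + lambda^T (A x - b)
Stationarity (grad_x L = 0): Q x + c + A^T lambda = 0.
Primal feasibility: A x = b.

This gives the KKT block system:
  [ Q   A^T ] [ x     ]   [-c ]
  [ A    0  ] [ lambda ] = [ b ]

Solving the linear system:
  x*      = (1.2, 2.6)
  lambda* = (-9.8)
  f(x*)   = 48.2

x* = (1.2, 2.6), lambda* = (-9.8)


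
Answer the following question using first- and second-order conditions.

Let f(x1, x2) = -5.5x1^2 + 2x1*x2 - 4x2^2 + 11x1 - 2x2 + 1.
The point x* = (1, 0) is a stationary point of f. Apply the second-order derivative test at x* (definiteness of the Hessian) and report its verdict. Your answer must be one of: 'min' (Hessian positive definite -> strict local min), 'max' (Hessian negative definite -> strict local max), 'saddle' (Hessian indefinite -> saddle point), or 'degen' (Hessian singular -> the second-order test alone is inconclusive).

Compute the Hessian H = grad^2 f:
  H = [[-11, 2], [2, -8]]
Verify stationarity: grad f(x*) = H x* + g = (0, 0).
Eigenvalues of H: -12, -7.
Both eigenvalues < 0, so H is negative definite -> x* is a strict local max.

max


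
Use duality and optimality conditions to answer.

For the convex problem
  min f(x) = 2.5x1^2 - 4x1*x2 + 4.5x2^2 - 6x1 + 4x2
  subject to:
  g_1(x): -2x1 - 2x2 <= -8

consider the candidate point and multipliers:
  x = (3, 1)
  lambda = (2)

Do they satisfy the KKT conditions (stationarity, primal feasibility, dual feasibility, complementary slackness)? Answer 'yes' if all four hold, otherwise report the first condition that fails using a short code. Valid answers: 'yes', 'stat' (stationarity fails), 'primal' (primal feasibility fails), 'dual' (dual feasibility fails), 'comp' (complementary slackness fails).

Gradient of f: grad f(x) = Q x + c = (5, 1)
Constraint values g_i(x) = a_i^T x - b_i:
  g_1((3, 1)) = 0
Stationarity residual: grad f(x) + sum_i lambda_i a_i = (1, -3)
  -> stationarity FAILS
Primal feasibility (all g_i <= 0): OK
Dual feasibility (all lambda_i >= 0): OK
Complementary slackness (lambda_i * g_i(x) = 0 for all i): OK

Verdict: the first failing condition is stationarity -> stat.

stat


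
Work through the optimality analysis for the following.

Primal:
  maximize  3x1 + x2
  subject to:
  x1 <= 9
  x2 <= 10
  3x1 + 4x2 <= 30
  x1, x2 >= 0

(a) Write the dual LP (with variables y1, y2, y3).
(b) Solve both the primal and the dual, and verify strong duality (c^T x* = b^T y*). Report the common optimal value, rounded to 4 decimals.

The standard primal-dual pair for 'max c^T x s.t. A x <= b, x >= 0' is:
  Dual:  min b^T y  s.t.  A^T y >= c,  y >= 0.

So the dual LP is:
  minimize  9y1 + 10y2 + 30y3
  subject to:
    y1 + 3y3 >= 3
    y2 + 4y3 >= 1
    y1, y2, y3 >= 0

Solving the primal: x* = (9, 0.75).
  primal value c^T x* = 27.75.
Solving the dual: y* = (2.25, 0, 0.25).
  dual value b^T y* = 27.75.
Strong duality: c^T x* = b^T y*. Confirmed.

27.75


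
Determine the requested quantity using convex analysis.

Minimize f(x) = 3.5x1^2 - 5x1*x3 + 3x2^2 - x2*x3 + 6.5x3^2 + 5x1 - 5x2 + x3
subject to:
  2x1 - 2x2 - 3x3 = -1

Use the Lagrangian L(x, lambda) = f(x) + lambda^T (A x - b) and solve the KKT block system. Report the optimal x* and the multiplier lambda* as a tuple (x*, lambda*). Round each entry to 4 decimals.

Form the Lagrangian:
  L(x, lambda) = (1/2) x^T Q x + c^T x + lambda^T (A x - b)
Stationarity (grad_x L = 0): Q x + c + A^T lambda = 0.
Primal feasibility: A x = b.

This gives the KKT block system:
  [ Q   A^T ] [ x     ]   [-c ]
  [ A    0  ] [ lambda ] = [ b ]

Solving the linear system:
  x*      = (-0.8896, 0.4669, -0.571)
  lambda* = (-0.8139)
  f(x*)   = -4.0836

x* = (-0.8896, 0.4669, -0.571), lambda* = (-0.8139)


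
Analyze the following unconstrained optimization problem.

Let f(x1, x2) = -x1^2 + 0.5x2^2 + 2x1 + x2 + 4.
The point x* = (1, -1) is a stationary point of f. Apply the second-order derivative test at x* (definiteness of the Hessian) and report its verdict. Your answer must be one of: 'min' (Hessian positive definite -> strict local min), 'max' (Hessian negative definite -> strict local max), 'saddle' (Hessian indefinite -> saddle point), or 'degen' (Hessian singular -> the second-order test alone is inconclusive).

Compute the Hessian H = grad^2 f:
  H = [[-2, 0], [0, 1]]
Verify stationarity: grad f(x*) = H x* + g = (0, 0).
Eigenvalues of H: -2, 1.
Eigenvalues have mixed signs, so H is indefinite -> x* is a saddle point.

saddle


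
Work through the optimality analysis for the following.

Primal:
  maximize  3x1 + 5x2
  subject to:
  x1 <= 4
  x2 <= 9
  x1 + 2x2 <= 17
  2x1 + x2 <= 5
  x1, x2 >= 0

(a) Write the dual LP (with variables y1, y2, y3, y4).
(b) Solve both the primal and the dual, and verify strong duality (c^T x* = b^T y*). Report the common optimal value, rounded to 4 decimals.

The standard primal-dual pair for 'max c^T x s.t. A x <= b, x >= 0' is:
  Dual:  min b^T y  s.t.  A^T y >= c,  y >= 0.

So the dual LP is:
  minimize  4y1 + 9y2 + 17y3 + 5y4
  subject to:
    y1 + y3 + 2y4 >= 3
    y2 + 2y3 + y4 >= 5
    y1, y2, y3, y4 >= 0

Solving the primal: x* = (0, 5).
  primal value c^T x* = 25.
Solving the dual: y* = (0, 0, 0, 5).
  dual value b^T y* = 25.
Strong duality: c^T x* = b^T y*. Confirmed.

25


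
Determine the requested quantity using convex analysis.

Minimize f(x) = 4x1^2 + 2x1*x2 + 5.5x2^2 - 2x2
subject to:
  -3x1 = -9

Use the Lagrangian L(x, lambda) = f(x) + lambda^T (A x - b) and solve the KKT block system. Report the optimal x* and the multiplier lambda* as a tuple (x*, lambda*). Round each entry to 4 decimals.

Form the Lagrangian:
  L(x, lambda) = (1/2) x^T Q x + c^T x + lambda^T (A x - b)
Stationarity (grad_x L = 0): Q x + c + A^T lambda = 0.
Primal feasibility: A x = b.

This gives the KKT block system:
  [ Q   A^T ] [ x     ]   [-c ]
  [ A    0  ] [ lambda ] = [ b ]

Solving the linear system:
  x*      = (3, -0.3636)
  lambda* = (7.7576)
  f(x*)   = 35.2727

x* = (3, -0.3636), lambda* = (7.7576)


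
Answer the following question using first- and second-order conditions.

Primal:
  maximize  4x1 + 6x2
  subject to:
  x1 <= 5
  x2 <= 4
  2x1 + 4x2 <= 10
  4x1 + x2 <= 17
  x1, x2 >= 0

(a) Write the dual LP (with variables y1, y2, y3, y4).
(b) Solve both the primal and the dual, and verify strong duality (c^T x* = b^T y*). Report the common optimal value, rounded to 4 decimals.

The standard primal-dual pair for 'max c^T x s.t. A x <= b, x >= 0' is:
  Dual:  min b^T y  s.t.  A^T y >= c,  y >= 0.

So the dual LP is:
  minimize  5y1 + 4y2 + 10y3 + 17y4
  subject to:
    y1 + 2y3 + 4y4 >= 4
    y2 + 4y3 + y4 >= 6
    y1, y2, y3, y4 >= 0

Solving the primal: x* = (4.1429, 0.4286).
  primal value c^T x* = 19.1429.
Solving the dual: y* = (0, 0, 1.4286, 0.2857).
  dual value b^T y* = 19.1429.
Strong duality: c^T x* = b^T y*. Confirmed.

19.1429


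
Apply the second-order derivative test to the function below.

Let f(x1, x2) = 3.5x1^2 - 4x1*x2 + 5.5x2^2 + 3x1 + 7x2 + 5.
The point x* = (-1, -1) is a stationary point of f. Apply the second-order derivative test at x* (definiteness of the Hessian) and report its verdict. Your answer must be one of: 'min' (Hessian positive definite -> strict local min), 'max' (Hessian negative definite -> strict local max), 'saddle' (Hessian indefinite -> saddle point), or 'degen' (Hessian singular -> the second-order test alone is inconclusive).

Compute the Hessian H = grad^2 f:
  H = [[7, -4], [-4, 11]]
Verify stationarity: grad f(x*) = H x* + g = (0, 0).
Eigenvalues of H: 4.5279, 13.4721.
Both eigenvalues > 0, so H is positive definite -> x* is a strict local min.

min


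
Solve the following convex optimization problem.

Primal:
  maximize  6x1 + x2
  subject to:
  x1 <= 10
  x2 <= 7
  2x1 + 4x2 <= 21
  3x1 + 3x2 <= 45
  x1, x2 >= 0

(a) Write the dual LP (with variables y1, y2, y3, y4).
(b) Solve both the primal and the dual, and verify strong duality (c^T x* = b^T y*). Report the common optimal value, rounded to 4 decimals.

The standard primal-dual pair for 'max c^T x s.t. A x <= b, x >= 0' is:
  Dual:  min b^T y  s.t.  A^T y >= c,  y >= 0.

So the dual LP is:
  minimize  10y1 + 7y2 + 21y3 + 45y4
  subject to:
    y1 + 2y3 + 3y4 >= 6
    y2 + 4y3 + 3y4 >= 1
    y1, y2, y3, y4 >= 0

Solving the primal: x* = (10, 0.25).
  primal value c^T x* = 60.25.
Solving the dual: y* = (5.5, 0, 0.25, 0).
  dual value b^T y* = 60.25.
Strong duality: c^T x* = b^T y*. Confirmed.

60.25


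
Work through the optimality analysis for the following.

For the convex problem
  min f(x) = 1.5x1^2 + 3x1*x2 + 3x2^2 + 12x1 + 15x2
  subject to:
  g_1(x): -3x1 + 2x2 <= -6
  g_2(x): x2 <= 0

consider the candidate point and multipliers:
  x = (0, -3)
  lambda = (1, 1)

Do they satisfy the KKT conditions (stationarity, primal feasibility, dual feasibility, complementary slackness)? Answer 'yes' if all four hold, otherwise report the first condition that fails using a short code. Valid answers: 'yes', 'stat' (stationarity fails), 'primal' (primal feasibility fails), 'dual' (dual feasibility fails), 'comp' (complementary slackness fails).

Gradient of f: grad f(x) = Q x + c = (3, -3)
Constraint values g_i(x) = a_i^T x - b_i:
  g_1((0, -3)) = 0
  g_2((0, -3)) = -3
Stationarity residual: grad f(x) + sum_i lambda_i a_i = (0, 0)
  -> stationarity OK
Primal feasibility (all g_i <= 0): OK
Dual feasibility (all lambda_i >= 0): OK
Complementary slackness (lambda_i * g_i(x) = 0 for all i): FAILS

Verdict: the first failing condition is complementary_slackness -> comp.

comp


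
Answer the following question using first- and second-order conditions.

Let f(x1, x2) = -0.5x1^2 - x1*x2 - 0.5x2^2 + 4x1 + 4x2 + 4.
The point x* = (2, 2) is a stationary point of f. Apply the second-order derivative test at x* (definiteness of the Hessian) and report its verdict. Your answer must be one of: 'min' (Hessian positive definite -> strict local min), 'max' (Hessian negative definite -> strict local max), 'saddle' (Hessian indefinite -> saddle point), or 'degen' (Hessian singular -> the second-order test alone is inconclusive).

Compute the Hessian H = grad^2 f:
  H = [[-1, -1], [-1, -1]]
Verify stationarity: grad f(x*) = H x* + g = (0, 0).
Eigenvalues of H: -2, 0.
H has a zero eigenvalue (singular; negative semidefinite but not definite), so H is neither positive definite, negative definite, nor indefinite. The second-order test alone is inconclusive -> degen.
(Indeed, f is constant along the null direction of H through x*, so x* is not a strict local extremum.)

degen


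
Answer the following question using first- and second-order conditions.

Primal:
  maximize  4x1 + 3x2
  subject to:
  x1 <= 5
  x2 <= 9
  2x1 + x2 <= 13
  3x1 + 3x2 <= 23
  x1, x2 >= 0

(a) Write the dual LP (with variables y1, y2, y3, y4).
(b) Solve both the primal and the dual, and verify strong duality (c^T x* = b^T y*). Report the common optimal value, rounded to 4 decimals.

The standard primal-dual pair for 'max c^T x s.t. A x <= b, x >= 0' is:
  Dual:  min b^T y  s.t.  A^T y >= c,  y >= 0.

So the dual LP is:
  minimize  5y1 + 9y2 + 13y3 + 23y4
  subject to:
    y1 + 2y3 + 3y4 >= 4
    y2 + y3 + 3y4 >= 3
    y1, y2, y3, y4 >= 0

Solving the primal: x* = (5, 2.6667).
  primal value c^T x* = 28.
Solving the dual: y* = (1, 0, 0, 1).
  dual value b^T y* = 28.
Strong duality: c^T x* = b^T y*. Confirmed.

28


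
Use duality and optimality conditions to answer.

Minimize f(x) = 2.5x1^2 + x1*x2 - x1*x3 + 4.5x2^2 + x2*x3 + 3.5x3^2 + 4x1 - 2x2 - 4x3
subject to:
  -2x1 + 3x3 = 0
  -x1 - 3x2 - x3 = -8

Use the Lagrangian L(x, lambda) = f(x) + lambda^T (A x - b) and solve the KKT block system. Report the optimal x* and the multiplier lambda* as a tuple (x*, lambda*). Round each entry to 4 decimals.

Form the Lagrangian:
  L(x, lambda) = (1/2) x^T Q x + c^T x + lambda^T (A x - b)
Stationarity (grad_x L = 0): Q x + c + A^T lambda = 0.
Primal feasibility: A x = b.

This gives the KKT block system:
  [ Q   A^T ] [ x     ]   [-c ]
  [ A    0  ] [ lambda ] = [ b ]

Solving the linear system:
  x*      = (0.8365, 2.2019, 0.5577)
  lambda* = (1.7115, 6.4038)
  f(x*)   = 23.9712

x* = (0.8365, 2.2019, 0.5577), lambda* = (1.7115, 6.4038)


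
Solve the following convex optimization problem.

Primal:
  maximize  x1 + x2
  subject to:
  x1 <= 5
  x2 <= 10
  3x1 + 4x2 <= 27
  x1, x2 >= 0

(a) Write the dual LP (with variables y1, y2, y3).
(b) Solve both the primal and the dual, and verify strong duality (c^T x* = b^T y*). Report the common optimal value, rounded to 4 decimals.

The standard primal-dual pair for 'max c^T x s.t. A x <= b, x >= 0' is:
  Dual:  min b^T y  s.t.  A^T y >= c,  y >= 0.

So the dual LP is:
  minimize  5y1 + 10y2 + 27y3
  subject to:
    y1 + 3y3 >= 1
    y2 + 4y3 >= 1
    y1, y2, y3 >= 0

Solving the primal: x* = (5, 3).
  primal value c^T x* = 8.
Solving the dual: y* = (0.25, 0, 0.25).
  dual value b^T y* = 8.
Strong duality: c^T x* = b^T y*. Confirmed.

8


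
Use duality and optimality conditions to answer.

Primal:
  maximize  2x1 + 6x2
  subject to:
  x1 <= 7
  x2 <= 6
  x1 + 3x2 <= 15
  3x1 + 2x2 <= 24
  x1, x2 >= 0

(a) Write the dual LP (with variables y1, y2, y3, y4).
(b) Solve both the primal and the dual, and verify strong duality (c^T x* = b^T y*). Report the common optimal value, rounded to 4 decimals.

The standard primal-dual pair for 'max c^T x s.t. A x <= b, x >= 0' is:
  Dual:  min b^T y  s.t.  A^T y >= c,  y >= 0.

So the dual LP is:
  minimize  7y1 + 6y2 + 15y3 + 24y4
  subject to:
    y1 + y3 + 3y4 >= 2
    y2 + 3y3 + 2y4 >= 6
    y1, y2, y3, y4 >= 0

Solving the primal: x* = (6, 3).
  primal value c^T x* = 30.
Solving the dual: y* = (0, 0, 2, 0).
  dual value b^T y* = 30.
Strong duality: c^T x* = b^T y*. Confirmed.

30


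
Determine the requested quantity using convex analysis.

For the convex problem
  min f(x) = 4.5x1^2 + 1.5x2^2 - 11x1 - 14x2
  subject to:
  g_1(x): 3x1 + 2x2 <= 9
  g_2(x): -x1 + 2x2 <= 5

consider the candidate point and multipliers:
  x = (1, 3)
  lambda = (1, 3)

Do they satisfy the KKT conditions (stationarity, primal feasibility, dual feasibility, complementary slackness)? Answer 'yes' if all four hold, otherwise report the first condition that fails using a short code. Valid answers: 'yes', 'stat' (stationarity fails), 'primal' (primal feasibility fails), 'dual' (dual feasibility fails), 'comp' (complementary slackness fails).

Gradient of f: grad f(x) = Q x + c = (-2, -5)
Constraint values g_i(x) = a_i^T x - b_i:
  g_1((1, 3)) = 0
  g_2((1, 3)) = 0
Stationarity residual: grad f(x) + sum_i lambda_i a_i = (-2, 3)
  -> stationarity FAILS
Primal feasibility (all g_i <= 0): OK
Dual feasibility (all lambda_i >= 0): OK
Complementary slackness (lambda_i * g_i(x) = 0 for all i): OK

Verdict: the first failing condition is stationarity -> stat.

stat


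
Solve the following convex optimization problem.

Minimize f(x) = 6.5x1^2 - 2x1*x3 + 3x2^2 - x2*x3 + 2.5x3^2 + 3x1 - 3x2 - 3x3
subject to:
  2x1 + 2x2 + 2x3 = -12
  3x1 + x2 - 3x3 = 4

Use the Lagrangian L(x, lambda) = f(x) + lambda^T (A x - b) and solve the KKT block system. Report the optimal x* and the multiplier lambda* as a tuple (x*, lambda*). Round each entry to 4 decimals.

Form the Lagrangian:
  L(x, lambda) = (1/2) x^T Q x + c^T x + lambda^T (A x - b)
Stationarity (grad_x L = 0): Q x + c + A^T lambda = 0.
Primal feasibility: A x = b.

This gives the KKT block system:
  [ Q   A^T ] [ x     ]   [-c ]
  [ A    0  ] [ lambda ] = [ b ]

Solving the linear system:
  x*      = (-1.2569, -1.6147, -3.1284)
  lambda* = (5.3991, -1.2385)
  f(x*)   = 40.1009

x* = (-1.2569, -1.6147, -3.1284), lambda* = (5.3991, -1.2385)


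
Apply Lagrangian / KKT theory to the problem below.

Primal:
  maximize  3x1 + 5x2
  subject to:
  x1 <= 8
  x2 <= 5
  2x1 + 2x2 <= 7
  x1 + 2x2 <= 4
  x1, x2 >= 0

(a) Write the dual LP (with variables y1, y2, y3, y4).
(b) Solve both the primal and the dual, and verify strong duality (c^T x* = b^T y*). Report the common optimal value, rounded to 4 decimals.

The standard primal-dual pair for 'max c^T x s.t. A x <= b, x >= 0' is:
  Dual:  min b^T y  s.t.  A^T y >= c,  y >= 0.

So the dual LP is:
  minimize  8y1 + 5y2 + 7y3 + 4y4
  subject to:
    y1 + 2y3 + y4 >= 3
    y2 + 2y3 + 2y4 >= 5
    y1, y2, y3, y4 >= 0

Solving the primal: x* = (3, 0.5).
  primal value c^T x* = 11.5.
Solving the dual: y* = (0, 0, 0.5, 2).
  dual value b^T y* = 11.5.
Strong duality: c^T x* = b^T y*. Confirmed.

11.5


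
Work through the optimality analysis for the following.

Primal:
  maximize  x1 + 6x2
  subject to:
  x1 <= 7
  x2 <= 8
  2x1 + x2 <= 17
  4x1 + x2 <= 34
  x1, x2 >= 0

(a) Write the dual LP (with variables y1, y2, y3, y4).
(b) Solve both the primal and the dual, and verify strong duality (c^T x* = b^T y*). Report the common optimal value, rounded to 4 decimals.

The standard primal-dual pair for 'max c^T x s.t. A x <= b, x >= 0' is:
  Dual:  min b^T y  s.t.  A^T y >= c,  y >= 0.

So the dual LP is:
  minimize  7y1 + 8y2 + 17y3 + 34y4
  subject to:
    y1 + 2y3 + 4y4 >= 1
    y2 + y3 + y4 >= 6
    y1, y2, y3, y4 >= 0

Solving the primal: x* = (4.5, 8).
  primal value c^T x* = 52.5.
Solving the dual: y* = (0, 5.5, 0.5, 0).
  dual value b^T y* = 52.5.
Strong duality: c^T x* = b^T y*. Confirmed.

52.5


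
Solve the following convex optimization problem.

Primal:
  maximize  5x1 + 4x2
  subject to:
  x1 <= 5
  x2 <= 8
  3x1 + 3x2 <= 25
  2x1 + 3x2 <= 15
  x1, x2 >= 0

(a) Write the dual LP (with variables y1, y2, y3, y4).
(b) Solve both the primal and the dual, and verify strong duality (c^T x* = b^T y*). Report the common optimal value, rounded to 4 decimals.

The standard primal-dual pair for 'max c^T x s.t. A x <= b, x >= 0' is:
  Dual:  min b^T y  s.t.  A^T y >= c,  y >= 0.

So the dual LP is:
  minimize  5y1 + 8y2 + 25y3 + 15y4
  subject to:
    y1 + 3y3 + 2y4 >= 5
    y2 + 3y3 + 3y4 >= 4
    y1, y2, y3, y4 >= 0

Solving the primal: x* = (5, 1.6667).
  primal value c^T x* = 31.6667.
Solving the dual: y* = (2.3333, 0, 0, 1.3333).
  dual value b^T y* = 31.6667.
Strong duality: c^T x* = b^T y*. Confirmed.

31.6667
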